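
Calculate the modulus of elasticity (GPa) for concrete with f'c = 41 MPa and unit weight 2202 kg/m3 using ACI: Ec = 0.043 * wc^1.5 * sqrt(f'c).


Ec = 0.043 * 2202^1.5 * sqrt(41) / 1000
= 28.45 GPa

28.45


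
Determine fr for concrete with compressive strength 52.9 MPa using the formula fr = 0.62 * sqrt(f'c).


fr = 0.62 * sqrt(52.9)
= 4.509 MPa

4.509


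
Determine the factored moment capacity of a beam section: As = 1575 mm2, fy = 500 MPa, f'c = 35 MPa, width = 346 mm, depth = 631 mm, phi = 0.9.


a = As * fy / (0.85 * f'c * b)
= 1575 * 500 / (0.85 * 35 * 346)
= 76.5046 mm
Mn = As * fy * (d - a/2) / 10^6
= 466.7888 kN-m
phi*Mn = 0.9 * 466.7888 = 420.11 kN-m

420.11


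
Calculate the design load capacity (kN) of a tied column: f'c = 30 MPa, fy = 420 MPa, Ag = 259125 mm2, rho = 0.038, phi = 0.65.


Ast = rho * Ag = 0.038 * 259125 = 9846.75 mm2
phi*Pn = 0.65 * 0.80 * (0.85 * 30 * (259125 - 9846.75) + 420 * 9846.75) / 1000
= 5455.96 kN

5455.96


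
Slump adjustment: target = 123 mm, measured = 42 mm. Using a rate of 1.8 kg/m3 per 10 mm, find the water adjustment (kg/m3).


Difference = 123 - 42 = 81 mm
Water adjustment = 81 * 1.8 / 10 = 14.6 kg/m3

14.6


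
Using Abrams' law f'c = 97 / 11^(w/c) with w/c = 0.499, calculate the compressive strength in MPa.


f'c = 97 / 11^0.499
= 97 / 3.309
= 29.32 MPa

29.32


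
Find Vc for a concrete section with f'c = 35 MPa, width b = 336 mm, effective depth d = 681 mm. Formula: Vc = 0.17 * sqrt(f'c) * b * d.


Vc = 0.17 * sqrt(35) * 336 * 681 / 1000
= 230.13 kN

230.13


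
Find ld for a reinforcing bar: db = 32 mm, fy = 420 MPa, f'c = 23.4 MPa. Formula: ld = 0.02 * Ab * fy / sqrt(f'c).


Ab = pi * 32^2 / 4 = 804.248 mm2
ld = 0.02 * 804.248 * 420 / sqrt(23.4)
= 1396.6 mm

1396.6


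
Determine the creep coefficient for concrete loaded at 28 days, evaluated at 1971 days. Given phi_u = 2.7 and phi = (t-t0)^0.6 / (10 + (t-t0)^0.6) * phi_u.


dt = 1971 - 28 = 1943
phi = 1943^0.6 / (10 + 1943^0.6) * 2.7
= 2.44

2.44


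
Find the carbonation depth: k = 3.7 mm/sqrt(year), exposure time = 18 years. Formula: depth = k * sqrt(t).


depth = k * sqrt(t)
= 3.7 * sqrt(18)
= 15.7 mm

15.7


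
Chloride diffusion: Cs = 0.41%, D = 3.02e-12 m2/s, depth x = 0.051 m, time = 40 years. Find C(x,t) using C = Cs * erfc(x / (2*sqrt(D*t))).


t_seconds = 40 * 365.25 * 24 * 3600 = 1262304000.0 s
arg = 0.051 / (2 * sqrt(3.02e-12 * 1262304000.0))
= 0.413
erfc(0.413) = 0.5592
C = 0.41 * 0.5592 = 0.2293%

0.2293


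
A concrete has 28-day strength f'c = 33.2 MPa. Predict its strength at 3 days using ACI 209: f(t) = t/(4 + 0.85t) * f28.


f(3) = 3 / (4 + 0.85 * 3) * 33.2
= 3 / 6.55 * 33.2
= 15.21 MPa

15.21


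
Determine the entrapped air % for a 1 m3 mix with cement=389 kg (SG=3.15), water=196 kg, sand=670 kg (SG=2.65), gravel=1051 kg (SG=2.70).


Vol cement = 389 / (3.15 * 1000) = 0.123492 m3
Vol water = 196 / 1000 = 0.196 m3
Vol sand = 670 / (2.65 * 1000) = 0.25283 m3
Vol gravel = 1051 / (2.70 * 1000) = 0.389259 m3
Total solid + water volume = 0.961582 m3
Air = (1 - 0.961582) * 100 = 3.84%

3.84


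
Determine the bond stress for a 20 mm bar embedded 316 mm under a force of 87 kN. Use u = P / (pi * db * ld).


u = P / (pi * db * ld)
= 87 * 1000 / (pi * 20 * 316)
= 4.382 MPa

4.382


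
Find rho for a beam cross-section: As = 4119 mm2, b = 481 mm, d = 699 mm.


rho = As / (b * d)
= 4119 / (481 * 699)
= 0.0123

0.0123


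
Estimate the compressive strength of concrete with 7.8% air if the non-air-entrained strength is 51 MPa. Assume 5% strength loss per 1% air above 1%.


Strength loss = (7.8 - 1) * 5 = 34.0%
f'c = 51 * (1 - 34.0/100)
= 33.66 MPa

33.66


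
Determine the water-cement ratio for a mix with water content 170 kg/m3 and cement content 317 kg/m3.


w/c = water / cement
w/c = 170 / 317 = 0.536

0.536


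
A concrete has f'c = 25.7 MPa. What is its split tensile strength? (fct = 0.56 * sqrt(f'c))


fct = 0.56 * sqrt(25.7)
= 0.56 * 5.07
= 2.839 MPa

2.839


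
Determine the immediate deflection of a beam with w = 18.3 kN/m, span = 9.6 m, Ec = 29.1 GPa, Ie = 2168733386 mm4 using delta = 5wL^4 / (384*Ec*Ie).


Convert: L = 9.6 m = 9600 mm, Ec = 29.1 GPa = 29100 MPa
delta = 5 * 18.3 * 9600^4 / (384 * 29100 * 2168733386)
= 32.07 mm

32.07


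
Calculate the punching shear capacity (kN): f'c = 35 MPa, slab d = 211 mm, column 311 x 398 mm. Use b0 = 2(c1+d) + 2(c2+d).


b0 = 2*(311 + 211) + 2*(398 + 211) = 2262 mm
Vc = 0.33 * sqrt(35) * 2262 * 211 / 1000
= 931.8 kN

931.8


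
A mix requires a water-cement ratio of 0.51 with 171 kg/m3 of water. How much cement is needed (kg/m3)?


Cement = water / (w/c)
= 171 / 0.51
= 335.3 kg/m3

335.3


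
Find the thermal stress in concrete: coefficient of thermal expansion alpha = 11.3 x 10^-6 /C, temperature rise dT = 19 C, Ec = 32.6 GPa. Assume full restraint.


sigma = alpha * dT * Ec
= 11.3e-6 * 19 * 32.6 * 1000
= 6.999 MPa

6.999


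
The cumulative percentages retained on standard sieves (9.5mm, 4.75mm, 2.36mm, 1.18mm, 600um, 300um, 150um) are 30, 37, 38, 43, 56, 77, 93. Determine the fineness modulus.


FM = sum(cumulative % retained) / 100
= 374 / 100
= 3.74

3.74


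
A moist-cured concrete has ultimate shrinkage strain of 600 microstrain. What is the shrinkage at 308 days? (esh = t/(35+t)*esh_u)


esh(308) = 308 / (35 + 308) * 600
= 308 / 343 * 600
= 538.8 microstrain

538.8


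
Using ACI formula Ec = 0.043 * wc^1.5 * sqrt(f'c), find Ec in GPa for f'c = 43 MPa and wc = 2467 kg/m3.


Ec = 0.043 * 2467^1.5 * sqrt(43) / 1000
= 34.55 GPa

34.55


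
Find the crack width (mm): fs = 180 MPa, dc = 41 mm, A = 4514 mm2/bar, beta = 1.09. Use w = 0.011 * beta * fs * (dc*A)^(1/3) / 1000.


w = 0.011 * beta * fs * (dc * A)^(1/3) / 1000
= 0.011 * 1.09 * 180 * (41 * 4514)^(1/3) / 1000
= 0.123 mm

0.123


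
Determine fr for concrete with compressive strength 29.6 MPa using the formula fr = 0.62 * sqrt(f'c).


fr = 0.62 * sqrt(29.6)
= 3.373 MPa

3.373


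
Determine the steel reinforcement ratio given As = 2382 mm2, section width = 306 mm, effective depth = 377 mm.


rho = As / (b * d)
= 2382 / (306 * 377)
= 0.0206

0.0206


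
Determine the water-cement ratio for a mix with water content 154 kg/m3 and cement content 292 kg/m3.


w/c = water / cement
w/c = 154 / 292 = 0.527

0.527


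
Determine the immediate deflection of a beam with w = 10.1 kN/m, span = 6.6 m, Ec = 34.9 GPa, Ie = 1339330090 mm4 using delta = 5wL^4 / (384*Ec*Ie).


Convert: L = 6.6 m = 6600 mm, Ec = 34.9 GPa = 34900 MPa
delta = 5 * 10.1 * 6600^4 / (384 * 34900 * 1339330090)
= 5.34 mm

5.34


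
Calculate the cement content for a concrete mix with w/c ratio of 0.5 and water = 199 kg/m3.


Cement = water / (w/c)
= 199 / 0.5
= 398.0 kg/m3

398.0


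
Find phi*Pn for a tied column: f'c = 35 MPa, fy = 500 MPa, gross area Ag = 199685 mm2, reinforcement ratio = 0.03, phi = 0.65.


Ast = rho * Ag = 0.03 * 199685 = 5990.55 mm2
phi*Pn = 0.65 * 0.80 * (0.85 * 35 * (199685 - 5990.55) + 500 * 5990.55) / 1000
= 4554.0 kN

4554.0


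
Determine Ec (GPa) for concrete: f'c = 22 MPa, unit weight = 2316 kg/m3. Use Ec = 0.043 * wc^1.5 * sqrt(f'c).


Ec = 0.043 * 2316^1.5 * sqrt(22) / 1000
= 22.48 GPa

22.48


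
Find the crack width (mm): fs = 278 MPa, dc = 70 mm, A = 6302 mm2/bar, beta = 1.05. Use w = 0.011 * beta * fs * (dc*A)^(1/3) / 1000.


w = 0.011 * beta * fs * (dc * A)^(1/3) / 1000
= 0.011 * 1.05 * 278 * (70 * 6302)^(1/3) / 1000
= 0.244 mm

0.244


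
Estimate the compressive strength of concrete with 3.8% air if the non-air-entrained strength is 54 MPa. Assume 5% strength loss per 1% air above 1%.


Strength loss = (3.8 - 1) * 5 = 14.0%
f'c = 54 * (1 - 14.0/100)
= 46.44 MPa

46.44


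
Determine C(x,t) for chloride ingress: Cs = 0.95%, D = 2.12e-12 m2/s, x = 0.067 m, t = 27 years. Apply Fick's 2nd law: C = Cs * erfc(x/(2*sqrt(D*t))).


t_seconds = 27 * 365.25 * 24 * 3600 = 852055200.0 s
arg = 0.067 / (2 * sqrt(2.12e-12 * 852055200.0))
= 0.7882
erfc(0.7882) = 0.265
C = 0.95 * 0.265 = 0.2517%

0.2517


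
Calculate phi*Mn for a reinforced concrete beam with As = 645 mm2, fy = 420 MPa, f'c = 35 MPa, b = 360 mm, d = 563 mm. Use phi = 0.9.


a = As * fy / (0.85 * f'c * b)
= 645 * 420 / (0.85 * 35 * 360)
= 25.2941 mm
Mn = As * fy * (d - a/2) / 10^6
= 149.0906 kN-m
phi*Mn = 0.9 * 149.0906 = 134.18 kN-m

134.18


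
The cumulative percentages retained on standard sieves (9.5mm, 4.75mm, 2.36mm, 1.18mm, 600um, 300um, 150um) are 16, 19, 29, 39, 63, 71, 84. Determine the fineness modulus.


FM = sum(cumulative % retained) / 100
= 321 / 100
= 3.21

3.21


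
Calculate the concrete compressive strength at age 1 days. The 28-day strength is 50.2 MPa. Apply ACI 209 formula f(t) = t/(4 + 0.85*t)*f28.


f(1) = 1 / (4 + 0.85 * 1) * 50.2
= 1 / 4.85 * 50.2
= 10.35 MPa

10.35


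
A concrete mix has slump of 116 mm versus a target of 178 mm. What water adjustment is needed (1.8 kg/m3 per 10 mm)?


Difference = 178 - 116 = 62 mm
Water adjustment = 62 * 1.8 / 10 = 11.2 kg/m3

11.2


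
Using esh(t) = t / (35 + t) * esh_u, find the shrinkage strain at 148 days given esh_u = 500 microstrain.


esh(148) = 148 / (35 + 148) * 500
= 148 / 183 * 500
= 404.4 microstrain

404.4


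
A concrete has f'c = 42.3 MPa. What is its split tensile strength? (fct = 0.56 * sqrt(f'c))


fct = 0.56 * sqrt(42.3)
= 0.56 * 6.504
= 3.642 MPa

3.642


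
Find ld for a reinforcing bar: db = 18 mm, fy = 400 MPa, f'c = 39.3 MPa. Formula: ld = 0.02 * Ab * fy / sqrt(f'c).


Ab = pi * 18^2 / 4 = 254.469 mm2
ld = 0.02 * 254.469 * 400 / sqrt(39.3)
= 324.7 mm

324.7


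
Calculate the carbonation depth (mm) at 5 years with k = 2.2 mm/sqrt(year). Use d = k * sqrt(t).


depth = k * sqrt(t)
= 2.2 * sqrt(5)
= 4.92 mm

4.92


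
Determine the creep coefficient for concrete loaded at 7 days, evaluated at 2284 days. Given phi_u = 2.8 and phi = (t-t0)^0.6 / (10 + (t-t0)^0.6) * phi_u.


dt = 2284 - 7 = 2277
phi = 2277^0.6 / (10 + 2277^0.6) * 2.8
= 2.553

2.553


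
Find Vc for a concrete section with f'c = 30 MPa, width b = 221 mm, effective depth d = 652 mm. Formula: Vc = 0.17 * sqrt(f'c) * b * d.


Vc = 0.17 * sqrt(30) * 221 * 652 / 1000
= 134.17 kN

134.17


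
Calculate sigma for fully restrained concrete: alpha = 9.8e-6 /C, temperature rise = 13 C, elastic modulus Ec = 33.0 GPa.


sigma = alpha * dT * Ec
= 9.8e-6 * 13 * 33.0 * 1000
= 4.204 MPa

4.204


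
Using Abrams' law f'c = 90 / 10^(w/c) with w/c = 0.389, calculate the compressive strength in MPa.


f'c = 90 / 10^0.389
= 90 / 2.449
= 36.75 MPa

36.75


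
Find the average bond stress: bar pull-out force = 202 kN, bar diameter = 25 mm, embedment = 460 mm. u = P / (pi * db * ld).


u = P / (pi * db * ld)
= 202 * 1000 / (pi * 25 * 460)
= 5.591 MPa

5.591


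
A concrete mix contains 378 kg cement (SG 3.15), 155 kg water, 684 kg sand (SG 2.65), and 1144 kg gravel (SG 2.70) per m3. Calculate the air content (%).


Vol cement = 378 / (3.15 * 1000) = 0.12 m3
Vol water = 155 / 1000 = 0.155 m3
Vol sand = 684 / (2.65 * 1000) = 0.258113 m3
Vol gravel = 1144 / (2.70 * 1000) = 0.423704 m3
Total solid + water volume = 0.956817 m3
Air = (1 - 0.956817) * 100 = 4.32%

4.32


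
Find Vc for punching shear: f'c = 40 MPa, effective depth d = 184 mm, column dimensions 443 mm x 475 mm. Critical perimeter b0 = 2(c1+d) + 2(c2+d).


b0 = 2*(443 + 184) + 2*(475 + 184) = 2572 mm
Vc = 0.33 * sqrt(40) * 2572 * 184 / 1000
= 987.72 kN

987.72


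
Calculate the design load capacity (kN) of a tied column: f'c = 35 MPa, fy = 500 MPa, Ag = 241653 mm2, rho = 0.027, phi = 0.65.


Ast = rho * Ag = 0.027 * 241653 = 6524.631 mm2
phi*Pn = 0.65 * 0.80 * (0.85 * 35 * (241653 - 6524.631) + 500 * 6524.631) / 1000
= 5333.84 kN

5333.84


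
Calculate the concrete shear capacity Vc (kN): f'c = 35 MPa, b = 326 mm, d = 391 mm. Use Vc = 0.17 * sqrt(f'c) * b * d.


Vc = 0.17 * sqrt(35) * 326 * 391 / 1000
= 128.2 kN

128.2


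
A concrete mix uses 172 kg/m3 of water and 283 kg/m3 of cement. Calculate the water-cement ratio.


w/c = water / cement
w/c = 172 / 283 = 0.608

0.608


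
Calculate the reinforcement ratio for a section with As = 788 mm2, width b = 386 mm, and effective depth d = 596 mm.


rho = As / (b * d)
= 788 / (386 * 596)
= 0.0034

0.0034


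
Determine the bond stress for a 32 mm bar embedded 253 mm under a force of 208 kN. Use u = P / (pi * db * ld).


u = P / (pi * db * ld)
= 208 * 1000 / (pi * 32 * 253)
= 8.178 MPa

8.178


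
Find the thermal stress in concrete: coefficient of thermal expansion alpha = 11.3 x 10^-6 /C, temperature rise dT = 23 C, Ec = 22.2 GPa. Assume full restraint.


sigma = alpha * dT * Ec
= 11.3e-6 * 23 * 22.2 * 1000
= 5.77 MPa

5.77


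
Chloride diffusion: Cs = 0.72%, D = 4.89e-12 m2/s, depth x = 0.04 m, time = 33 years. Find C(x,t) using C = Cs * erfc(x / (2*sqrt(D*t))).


t_seconds = 33 * 365.25 * 24 * 3600 = 1041400800.0 s
arg = 0.04 / (2 * sqrt(4.89e-12 * 1041400800.0))
= 0.2803
erfc(0.2803) = 0.6918
C = 0.72 * 0.6918 = 0.4981%

0.4981


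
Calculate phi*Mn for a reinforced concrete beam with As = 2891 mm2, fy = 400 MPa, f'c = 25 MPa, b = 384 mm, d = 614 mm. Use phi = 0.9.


a = As * fy / (0.85 * f'c * b)
= 2891 * 400 / (0.85 * 25 * 384)
= 141.7157 mm
Mn = As * fy * (d - a/2) / 10^6
= 628.0896 kN-m
phi*Mn = 0.9 * 628.0896 = 565.28 kN-m

565.28


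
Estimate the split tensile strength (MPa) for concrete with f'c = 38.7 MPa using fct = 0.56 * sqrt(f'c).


fct = 0.56 * sqrt(38.7)
= 0.56 * 6.221
= 3.484 MPa

3.484


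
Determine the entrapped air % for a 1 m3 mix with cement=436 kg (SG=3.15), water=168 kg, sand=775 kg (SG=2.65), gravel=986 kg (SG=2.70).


Vol cement = 436 / (3.15 * 1000) = 0.138413 m3
Vol water = 168 / 1000 = 0.168 m3
Vol sand = 775 / (2.65 * 1000) = 0.292453 m3
Vol gravel = 986 / (2.70 * 1000) = 0.365185 m3
Total solid + water volume = 0.964051 m3
Air = (1 - 0.964051) * 100 = 3.59%

3.59


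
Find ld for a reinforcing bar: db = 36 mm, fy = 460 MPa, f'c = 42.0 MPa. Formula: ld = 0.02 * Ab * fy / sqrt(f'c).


Ab = pi * 36^2 / 4 = 1017.876 mm2
ld = 0.02 * 1017.876 * 460 / sqrt(42.0)
= 1445.0 mm

1445.0


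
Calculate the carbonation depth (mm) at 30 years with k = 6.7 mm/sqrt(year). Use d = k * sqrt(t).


depth = k * sqrt(t)
= 6.7 * sqrt(30)
= 36.7 mm

36.7


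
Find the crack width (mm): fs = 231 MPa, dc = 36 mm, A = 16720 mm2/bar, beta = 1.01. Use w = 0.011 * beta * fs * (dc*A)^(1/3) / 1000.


w = 0.011 * beta * fs * (dc * A)^(1/3) / 1000
= 0.011 * 1.01 * 231 * (36 * 16720)^(1/3) / 1000
= 0.217 mm

0.217


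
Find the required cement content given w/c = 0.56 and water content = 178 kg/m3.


Cement = water / (w/c)
= 178 / 0.56
= 317.9 kg/m3

317.9


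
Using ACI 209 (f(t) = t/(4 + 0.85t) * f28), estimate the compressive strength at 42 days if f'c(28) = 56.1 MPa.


f(42) = 42 / (4 + 0.85 * 42) * 56.1
= 42 / 39.7 * 56.1
= 59.35 MPa

59.35


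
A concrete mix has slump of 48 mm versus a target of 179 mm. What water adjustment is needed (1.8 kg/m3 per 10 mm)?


Difference = 179 - 48 = 131 mm
Water adjustment = 131 * 1.8 / 10 = 23.6 kg/m3

23.6


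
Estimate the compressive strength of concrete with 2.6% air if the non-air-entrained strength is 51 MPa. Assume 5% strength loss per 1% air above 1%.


Strength loss = (2.6 - 1) * 5 = 8.0%
f'c = 51 * (1 - 8.0/100)
= 46.92 MPa

46.92


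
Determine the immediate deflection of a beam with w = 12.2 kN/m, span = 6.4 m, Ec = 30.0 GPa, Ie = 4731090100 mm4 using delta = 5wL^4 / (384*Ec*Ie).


Convert: L = 6.4 m = 6400 mm, Ec = 30.0 GPa = 30000 MPa
delta = 5 * 12.2 * 6400^4 / (384 * 30000 * 4731090100)
= 1.88 mm

1.88


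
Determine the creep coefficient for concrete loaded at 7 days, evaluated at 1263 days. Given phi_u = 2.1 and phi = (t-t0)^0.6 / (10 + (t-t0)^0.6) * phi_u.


dt = 1263 - 7 = 1256
phi = 1256^0.6 / (10 + 1256^0.6) * 2.1
= 1.845

1.845


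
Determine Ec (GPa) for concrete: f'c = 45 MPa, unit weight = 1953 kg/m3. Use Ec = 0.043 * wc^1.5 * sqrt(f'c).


Ec = 0.043 * 1953^1.5 * sqrt(45) / 1000
= 24.9 GPa

24.9


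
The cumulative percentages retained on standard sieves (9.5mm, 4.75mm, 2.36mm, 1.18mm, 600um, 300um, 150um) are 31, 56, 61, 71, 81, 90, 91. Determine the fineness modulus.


FM = sum(cumulative % retained) / 100
= 481 / 100
= 4.81

4.81


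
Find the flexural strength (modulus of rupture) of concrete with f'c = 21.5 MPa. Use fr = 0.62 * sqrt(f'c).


fr = 0.62 * sqrt(21.5)
= 2.875 MPa

2.875


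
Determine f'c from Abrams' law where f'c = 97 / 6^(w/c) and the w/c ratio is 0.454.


f'c = 97 / 6^0.454
= 97 / 2.256
= 43.0 MPa

43.0


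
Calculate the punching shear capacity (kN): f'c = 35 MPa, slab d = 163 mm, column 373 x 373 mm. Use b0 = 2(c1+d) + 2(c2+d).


b0 = 2*(373 + 163) + 2*(373 + 163) = 2144 mm
Vc = 0.33 * sqrt(35) * 2144 * 163 / 1000
= 682.28 kN

682.28


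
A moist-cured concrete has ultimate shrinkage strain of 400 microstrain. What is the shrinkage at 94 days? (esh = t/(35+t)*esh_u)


esh(94) = 94 / (35 + 94) * 400
= 94 / 129 * 400
= 291.5 microstrain

291.5


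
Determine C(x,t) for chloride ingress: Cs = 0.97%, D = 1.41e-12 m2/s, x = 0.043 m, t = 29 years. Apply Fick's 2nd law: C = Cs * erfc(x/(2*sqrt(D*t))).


t_seconds = 29 * 365.25 * 24 * 3600 = 915170400.0 s
arg = 0.043 / (2 * sqrt(1.41e-12 * 915170400.0))
= 0.5985
erfc(0.5985) = 0.3973
C = 0.97 * 0.3973 = 0.3854%

0.3854


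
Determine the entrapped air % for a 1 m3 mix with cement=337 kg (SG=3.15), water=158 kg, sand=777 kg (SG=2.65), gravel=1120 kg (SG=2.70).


Vol cement = 337 / (3.15 * 1000) = 0.106984 m3
Vol water = 158 / 1000 = 0.158 m3
Vol sand = 777 / (2.65 * 1000) = 0.293208 m3
Vol gravel = 1120 / (2.70 * 1000) = 0.414815 m3
Total solid + water volume = 0.973006 m3
Air = (1 - 0.973006) * 100 = 2.7%

2.7


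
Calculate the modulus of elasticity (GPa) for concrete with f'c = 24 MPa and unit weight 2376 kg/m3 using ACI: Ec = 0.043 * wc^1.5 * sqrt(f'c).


Ec = 0.043 * 2376^1.5 * sqrt(24) / 1000
= 24.4 GPa

24.4


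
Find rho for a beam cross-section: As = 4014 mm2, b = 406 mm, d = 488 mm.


rho = As / (b * d)
= 4014 / (406 * 488)
= 0.0203

0.0203


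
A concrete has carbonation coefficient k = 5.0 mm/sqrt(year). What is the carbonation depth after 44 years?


depth = k * sqrt(t)
= 5.0 * sqrt(44)
= 33.17 mm

33.17


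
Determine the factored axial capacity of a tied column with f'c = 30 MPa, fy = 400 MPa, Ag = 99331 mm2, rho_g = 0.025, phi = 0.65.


Ast = rho * Ag = 0.025 * 99331 = 2483.275 mm2
phi*Pn = 0.65 * 0.80 * (0.85 * 30 * (99331 - 2483.275) + 400 * 2483.275) / 1000
= 1800.72 kN

1800.72


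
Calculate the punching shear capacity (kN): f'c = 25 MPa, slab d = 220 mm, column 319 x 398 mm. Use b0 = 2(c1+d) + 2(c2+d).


b0 = 2*(319 + 220) + 2*(398 + 220) = 2314 mm
Vc = 0.33 * sqrt(25) * 2314 * 220 / 1000
= 839.98 kN

839.98


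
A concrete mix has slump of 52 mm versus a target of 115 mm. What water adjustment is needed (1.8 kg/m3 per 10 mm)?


Difference = 115 - 52 = 63 mm
Water adjustment = 63 * 1.8 / 10 = 11.3 kg/m3

11.3


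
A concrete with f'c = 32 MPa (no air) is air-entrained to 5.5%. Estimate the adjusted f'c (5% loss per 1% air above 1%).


Strength loss = (5.5 - 1) * 5 = 22.5%
f'c = 32 * (1 - 22.5/100)
= 24.8 MPa

24.8


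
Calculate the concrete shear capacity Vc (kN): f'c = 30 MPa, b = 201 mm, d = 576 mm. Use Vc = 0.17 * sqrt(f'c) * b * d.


Vc = 0.17 * sqrt(30) * 201 * 576 / 1000
= 107.8 kN

107.8


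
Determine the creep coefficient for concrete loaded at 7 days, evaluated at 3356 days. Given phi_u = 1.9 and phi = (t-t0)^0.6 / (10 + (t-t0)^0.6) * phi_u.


dt = 3356 - 7 = 3349
phi = 3349^0.6 / (10 + 3349^0.6) * 1.9
= 1.765

1.765


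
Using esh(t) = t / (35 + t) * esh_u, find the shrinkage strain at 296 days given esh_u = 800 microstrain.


esh(296) = 296 / (35 + 296) * 800
= 296 / 331 * 800
= 715.4 microstrain

715.4


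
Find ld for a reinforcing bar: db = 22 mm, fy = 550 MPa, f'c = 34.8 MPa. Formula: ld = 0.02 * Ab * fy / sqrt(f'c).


Ab = pi * 22^2 / 4 = 380.133 mm2
ld = 0.02 * 380.133 * 550 / sqrt(34.8)
= 708.8 mm

708.8


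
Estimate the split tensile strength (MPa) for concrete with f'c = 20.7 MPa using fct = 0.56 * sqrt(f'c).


fct = 0.56 * sqrt(20.7)
= 0.56 * 4.55
= 2.548 MPa

2.548


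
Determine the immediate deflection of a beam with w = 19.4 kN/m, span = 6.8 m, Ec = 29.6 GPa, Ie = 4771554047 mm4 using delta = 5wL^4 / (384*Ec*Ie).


Convert: L = 6.8 m = 6800 mm, Ec = 29.6 GPa = 29600 MPa
delta = 5 * 19.4 * 6800^4 / (384 * 29600 * 4771554047)
= 3.82 mm

3.82


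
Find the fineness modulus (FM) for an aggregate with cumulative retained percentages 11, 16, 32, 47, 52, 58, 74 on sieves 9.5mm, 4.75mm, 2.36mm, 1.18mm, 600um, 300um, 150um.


FM = sum(cumulative % retained) / 100
= 290 / 100
= 2.9

2.9


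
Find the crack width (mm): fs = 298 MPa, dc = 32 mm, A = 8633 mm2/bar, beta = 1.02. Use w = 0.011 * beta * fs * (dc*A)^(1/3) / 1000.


w = 0.011 * beta * fs * (dc * A)^(1/3) / 1000
= 0.011 * 1.02 * 298 * (32 * 8633)^(1/3) / 1000
= 0.218 mm

0.218


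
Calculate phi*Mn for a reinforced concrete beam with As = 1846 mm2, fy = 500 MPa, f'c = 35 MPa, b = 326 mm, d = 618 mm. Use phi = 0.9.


a = As * fy / (0.85 * f'c * b)
= 1846 * 500 / (0.85 * 35 * 326)
= 95.1694 mm
Mn = As * fy * (d - a/2) / 10^6
= 526.4933 kN-m
phi*Mn = 0.9 * 526.4933 = 473.84 kN-m

473.84


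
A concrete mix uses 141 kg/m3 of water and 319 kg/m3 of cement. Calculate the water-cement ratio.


w/c = water / cement
w/c = 141 / 319 = 0.442

0.442


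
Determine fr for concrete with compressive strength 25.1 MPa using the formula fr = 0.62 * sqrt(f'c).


fr = 0.62 * sqrt(25.1)
= 3.106 MPa

3.106


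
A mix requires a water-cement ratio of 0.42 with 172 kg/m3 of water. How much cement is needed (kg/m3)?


Cement = water / (w/c)
= 172 / 0.42
= 409.5 kg/m3

409.5


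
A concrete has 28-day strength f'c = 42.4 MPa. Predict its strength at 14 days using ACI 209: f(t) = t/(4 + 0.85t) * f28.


f(14) = 14 / (4 + 0.85 * 14) * 42.4
= 14 / 15.9 * 42.4
= 37.33 MPa

37.33


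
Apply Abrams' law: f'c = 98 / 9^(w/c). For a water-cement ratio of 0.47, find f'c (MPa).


f'c = 98 / 9^0.47
= 98 / 2.809
= 34.89 MPa

34.89


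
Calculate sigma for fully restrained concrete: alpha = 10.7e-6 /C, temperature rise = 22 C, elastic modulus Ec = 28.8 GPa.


sigma = alpha * dT * Ec
= 10.7e-6 * 22 * 28.8 * 1000
= 6.78 MPa

6.78


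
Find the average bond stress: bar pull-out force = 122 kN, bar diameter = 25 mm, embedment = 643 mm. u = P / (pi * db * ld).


u = P / (pi * db * ld)
= 122 * 1000 / (pi * 25 * 643)
= 2.416 MPa

2.416


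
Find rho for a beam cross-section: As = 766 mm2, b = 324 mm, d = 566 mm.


rho = As / (b * d)
= 766 / (324 * 566)
= 0.0042

0.0042


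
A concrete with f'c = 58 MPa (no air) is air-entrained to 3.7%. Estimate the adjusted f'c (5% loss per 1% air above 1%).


Strength loss = (3.7 - 1) * 5 = 13.5%
f'c = 58 * (1 - 13.5/100)
= 50.17 MPa

50.17


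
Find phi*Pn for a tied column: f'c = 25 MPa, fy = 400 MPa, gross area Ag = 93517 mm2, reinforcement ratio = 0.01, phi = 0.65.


Ast = rho * Ag = 0.01 * 93517 = 935.17 mm2
phi*Pn = 0.65 * 0.80 * (0.85 * 25 * (93517 - 935.17) + 400 * 935.17) / 1000
= 1217.54 kN

1217.54


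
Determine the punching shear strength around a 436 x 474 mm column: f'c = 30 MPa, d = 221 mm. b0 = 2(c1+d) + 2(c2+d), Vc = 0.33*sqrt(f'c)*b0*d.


b0 = 2*(436 + 221) + 2*(474 + 221) = 2704 mm
Vc = 0.33 * sqrt(30) * 2704 * 221 / 1000
= 1080.12 kN

1080.12


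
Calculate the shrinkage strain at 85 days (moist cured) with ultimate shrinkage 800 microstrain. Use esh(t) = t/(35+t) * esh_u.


esh(85) = 85 / (35 + 85) * 800
= 85 / 120 * 800
= 566.7 microstrain

566.7


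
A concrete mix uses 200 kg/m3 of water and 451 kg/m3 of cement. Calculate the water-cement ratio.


w/c = water / cement
w/c = 200 / 451 = 0.443

0.443


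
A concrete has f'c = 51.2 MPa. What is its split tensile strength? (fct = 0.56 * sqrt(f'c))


fct = 0.56 * sqrt(51.2)
= 0.56 * 7.155
= 4.007 MPa

4.007


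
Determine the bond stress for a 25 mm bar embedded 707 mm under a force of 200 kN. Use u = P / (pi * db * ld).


u = P / (pi * db * ld)
= 200 * 1000 / (pi * 25 * 707)
= 3.602 MPa

3.602


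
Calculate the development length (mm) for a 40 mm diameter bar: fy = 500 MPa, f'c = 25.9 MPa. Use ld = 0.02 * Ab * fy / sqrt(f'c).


Ab = pi * 40^2 / 4 = 1256.637 mm2
ld = 0.02 * 1256.637 * 500 / sqrt(25.9)
= 2469.2 mm

2469.2


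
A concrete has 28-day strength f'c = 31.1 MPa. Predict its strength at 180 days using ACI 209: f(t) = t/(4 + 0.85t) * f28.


f(180) = 180 / (4 + 0.85 * 180) * 31.1
= 180 / 157.0 * 31.1
= 35.66 MPa

35.66


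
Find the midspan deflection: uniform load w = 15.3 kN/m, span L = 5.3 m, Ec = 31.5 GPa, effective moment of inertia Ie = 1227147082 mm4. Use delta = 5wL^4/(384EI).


Convert: L = 5.3 m = 5300 mm, Ec = 31.5 GPa = 31500 MPa
delta = 5 * 15.3 * 5300^4 / (384 * 31500 * 1227147082)
= 4.07 mm

4.07


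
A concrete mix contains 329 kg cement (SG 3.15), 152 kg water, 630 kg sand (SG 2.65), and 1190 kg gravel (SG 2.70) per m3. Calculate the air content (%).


Vol cement = 329 / (3.15 * 1000) = 0.104444 m3
Vol water = 152 / 1000 = 0.152 m3
Vol sand = 630 / (2.65 * 1000) = 0.237736 m3
Vol gravel = 1190 / (2.70 * 1000) = 0.440741 m3
Total solid + water volume = 0.934921 m3
Air = (1 - 0.934921) * 100 = 6.51%

6.51


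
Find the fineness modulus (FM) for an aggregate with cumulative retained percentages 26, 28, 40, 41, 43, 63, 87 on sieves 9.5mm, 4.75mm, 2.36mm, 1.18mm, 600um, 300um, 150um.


FM = sum(cumulative % retained) / 100
= 328 / 100
= 3.28

3.28


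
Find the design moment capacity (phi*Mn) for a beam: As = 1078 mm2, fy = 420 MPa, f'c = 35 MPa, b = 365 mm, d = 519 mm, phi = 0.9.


a = As * fy / (0.85 * f'c * b)
= 1078 * 420 / (0.85 * 35 * 365)
= 41.6954 mm
Mn = As * fy * (d - a/2) / 10^6
= 225.5434 kN-m
phi*Mn = 0.9 * 225.5434 = 202.99 kN-m

202.99


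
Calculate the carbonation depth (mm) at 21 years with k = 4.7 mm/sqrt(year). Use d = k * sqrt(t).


depth = k * sqrt(t)
= 4.7 * sqrt(21)
= 21.54 mm

21.54


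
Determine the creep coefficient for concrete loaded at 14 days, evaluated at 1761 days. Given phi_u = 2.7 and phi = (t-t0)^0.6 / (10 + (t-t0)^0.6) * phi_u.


dt = 1761 - 14 = 1747
phi = 1747^0.6 / (10 + 1747^0.6) * 2.7
= 2.425

2.425


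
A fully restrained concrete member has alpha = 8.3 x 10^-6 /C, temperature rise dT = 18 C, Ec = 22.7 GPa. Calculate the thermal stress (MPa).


sigma = alpha * dT * Ec
= 8.3e-6 * 18 * 22.7 * 1000
= 3.391 MPa

3.391


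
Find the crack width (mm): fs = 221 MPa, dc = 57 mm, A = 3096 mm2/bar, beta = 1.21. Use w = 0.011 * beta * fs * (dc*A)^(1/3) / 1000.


w = 0.011 * beta * fs * (dc * A)^(1/3) / 1000
= 0.011 * 1.21 * 221 * (57 * 3096)^(1/3) / 1000
= 0.165 mm

0.165


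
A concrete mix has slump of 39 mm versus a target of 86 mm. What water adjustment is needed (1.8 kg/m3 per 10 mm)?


Difference = 86 - 39 = 47 mm
Water adjustment = 47 * 1.8 / 10 = 8.5 kg/m3

8.5


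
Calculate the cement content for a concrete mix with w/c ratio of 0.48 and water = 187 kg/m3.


Cement = water / (w/c)
= 187 / 0.48
= 389.6 kg/m3

389.6


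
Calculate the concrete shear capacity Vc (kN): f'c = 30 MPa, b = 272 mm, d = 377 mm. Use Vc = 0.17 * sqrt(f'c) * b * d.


Vc = 0.17 * sqrt(30) * 272 * 377 / 1000
= 95.48 kN

95.48


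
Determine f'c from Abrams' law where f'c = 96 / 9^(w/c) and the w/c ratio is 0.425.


f'c = 96 / 9^0.425
= 96 / 2.544
= 37.73 MPa

37.73


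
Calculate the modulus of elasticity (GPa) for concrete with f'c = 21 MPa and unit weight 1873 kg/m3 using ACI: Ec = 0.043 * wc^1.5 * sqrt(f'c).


Ec = 0.043 * 1873^1.5 * sqrt(21) / 1000
= 15.97 GPa

15.97


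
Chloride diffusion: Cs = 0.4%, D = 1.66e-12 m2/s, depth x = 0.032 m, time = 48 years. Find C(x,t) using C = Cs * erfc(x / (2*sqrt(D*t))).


t_seconds = 48 * 365.25 * 24 * 3600 = 1514764800.0 s
arg = 0.032 / (2 * sqrt(1.66e-12 * 1514764800.0))
= 0.3191
erfc(0.3191) = 0.6518
C = 0.4 * 0.6518 = 0.2607%

0.2607


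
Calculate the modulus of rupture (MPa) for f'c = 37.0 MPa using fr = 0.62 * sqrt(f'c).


fr = 0.62 * sqrt(37.0)
= 3.771 MPa

3.771


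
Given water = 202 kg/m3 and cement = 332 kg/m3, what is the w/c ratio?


w/c = water / cement
w/c = 202 / 332 = 0.608

0.608


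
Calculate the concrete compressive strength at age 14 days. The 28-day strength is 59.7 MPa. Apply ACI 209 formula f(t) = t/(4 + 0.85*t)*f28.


f(14) = 14 / (4 + 0.85 * 14) * 59.7
= 14 / 15.9 * 59.7
= 52.57 MPa

52.57


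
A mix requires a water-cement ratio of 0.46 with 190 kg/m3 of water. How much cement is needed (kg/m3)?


Cement = water / (w/c)
= 190 / 0.46
= 413.0 kg/m3

413.0


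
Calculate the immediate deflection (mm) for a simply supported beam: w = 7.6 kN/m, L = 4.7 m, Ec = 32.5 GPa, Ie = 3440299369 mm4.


Convert: L = 4.7 m = 4700 mm, Ec = 32.5 GPa = 32500 MPa
delta = 5 * 7.6 * 4700^4 / (384 * 32500 * 3440299369)
= 0.43 mm

0.43


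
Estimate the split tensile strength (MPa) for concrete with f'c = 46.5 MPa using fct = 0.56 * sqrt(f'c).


fct = 0.56 * sqrt(46.5)
= 0.56 * 6.819
= 3.819 MPa

3.819


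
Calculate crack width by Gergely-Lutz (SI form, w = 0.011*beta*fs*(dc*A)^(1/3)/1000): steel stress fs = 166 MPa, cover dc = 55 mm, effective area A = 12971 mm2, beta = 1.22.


w = 0.011 * beta * fs * (dc * A)^(1/3) / 1000
= 0.011 * 1.22 * 166 * (55 * 12971)^(1/3) / 1000
= 0.199 mm

0.199


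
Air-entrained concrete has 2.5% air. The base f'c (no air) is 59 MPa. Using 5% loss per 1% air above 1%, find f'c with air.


Strength loss = (2.5 - 1) * 5 = 7.5%
f'c = 59 * (1 - 7.5/100)
= 54.58 MPa

54.58


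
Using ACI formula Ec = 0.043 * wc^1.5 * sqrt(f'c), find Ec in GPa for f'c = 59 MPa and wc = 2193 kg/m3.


Ec = 0.043 * 2193^1.5 * sqrt(59) / 1000
= 33.92 GPa

33.92


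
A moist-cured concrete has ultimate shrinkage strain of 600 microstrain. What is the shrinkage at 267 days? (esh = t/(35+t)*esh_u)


esh(267) = 267 / (35 + 267) * 600
= 267 / 302 * 600
= 530.5 microstrain

530.5


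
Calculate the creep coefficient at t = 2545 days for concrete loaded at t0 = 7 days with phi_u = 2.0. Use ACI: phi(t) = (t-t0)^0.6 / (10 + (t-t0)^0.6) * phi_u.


dt = 2545 - 7 = 2538
phi = 2538^0.6 / (10 + 2538^0.6) * 2.0
= 1.834

1.834


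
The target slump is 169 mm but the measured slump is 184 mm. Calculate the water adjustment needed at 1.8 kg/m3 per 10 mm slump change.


Difference = 169 - 184 = -15 mm
Water adjustment = -15 * 1.8 / 10 = -2.7 kg/m3

-2.7


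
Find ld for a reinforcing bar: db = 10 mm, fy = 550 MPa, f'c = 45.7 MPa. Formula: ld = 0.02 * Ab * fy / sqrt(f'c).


Ab = pi * 10^2 / 4 = 78.54 mm2
ld = 0.02 * 78.54 * 550 / sqrt(45.7)
= 127.8 mm

127.8


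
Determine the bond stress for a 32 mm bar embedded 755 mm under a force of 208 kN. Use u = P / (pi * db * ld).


u = P / (pi * db * ld)
= 208 * 1000 / (pi * 32 * 755)
= 2.74 MPa

2.74


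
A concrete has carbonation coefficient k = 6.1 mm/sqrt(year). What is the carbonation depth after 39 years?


depth = k * sqrt(t)
= 6.1 * sqrt(39)
= 38.09 mm

38.09


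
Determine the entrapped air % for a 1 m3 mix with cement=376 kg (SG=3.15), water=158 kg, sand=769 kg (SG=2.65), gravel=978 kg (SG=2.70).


Vol cement = 376 / (3.15 * 1000) = 0.119365 m3
Vol water = 158 / 1000 = 0.158 m3
Vol sand = 769 / (2.65 * 1000) = 0.290189 m3
Vol gravel = 978 / (2.70 * 1000) = 0.362222 m3
Total solid + water volume = 0.929776 m3
Air = (1 - 0.929776) * 100 = 7.02%

7.02


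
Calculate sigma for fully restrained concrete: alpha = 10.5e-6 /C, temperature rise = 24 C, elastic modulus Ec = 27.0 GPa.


sigma = alpha * dT * Ec
= 10.5e-6 * 24 * 27.0 * 1000
= 6.804 MPa

6.804


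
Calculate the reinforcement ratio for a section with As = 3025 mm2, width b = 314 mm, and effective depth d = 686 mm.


rho = As / (b * d)
= 3025 / (314 * 686)
= 0.014

0.014


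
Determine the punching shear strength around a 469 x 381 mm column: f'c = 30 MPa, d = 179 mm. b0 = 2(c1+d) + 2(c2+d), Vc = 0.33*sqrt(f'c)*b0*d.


b0 = 2*(469 + 179) + 2*(381 + 179) = 2416 mm
Vc = 0.33 * sqrt(30) * 2416 * 179 / 1000
= 781.67 kN

781.67


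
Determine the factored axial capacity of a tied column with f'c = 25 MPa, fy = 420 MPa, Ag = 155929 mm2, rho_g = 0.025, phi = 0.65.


Ast = rho * Ag = 0.025 * 155929 = 3898.225 mm2
phi*Pn = 0.65 * 0.80 * (0.85 * 25 * (155929 - 3898.225) + 420 * 3898.225) / 1000
= 2531.31 kN

2531.31


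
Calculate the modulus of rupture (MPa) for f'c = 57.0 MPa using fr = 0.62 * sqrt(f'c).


fr = 0.62 * sqrt(57.0)
= 4.681 MPa

4.681


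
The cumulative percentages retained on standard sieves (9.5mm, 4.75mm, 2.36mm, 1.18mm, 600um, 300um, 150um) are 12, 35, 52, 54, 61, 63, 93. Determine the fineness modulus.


FM = sum(cumulative % retained) / 100
= 370 / 100
= 3.7

3.7


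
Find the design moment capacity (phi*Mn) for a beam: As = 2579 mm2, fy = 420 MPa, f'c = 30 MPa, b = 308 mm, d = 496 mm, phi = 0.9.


a = As * fy / (0.85 * f'c * b)
= 2579 * 420 / (0.85 * 30 * 308)
= 137.9144 mm
Mn = As * fy * (d - a/2) / 10^6
= 462.5642 kN-m
phi*Mn = 0.9 * 462.5642 = 416.31 kN-m

416.31


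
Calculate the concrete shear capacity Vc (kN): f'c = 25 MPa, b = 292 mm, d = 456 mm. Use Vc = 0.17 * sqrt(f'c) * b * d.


Vc = 0.17 * sqrt(25) * 292 * 456 / 1000
= 113.18 kN

113.18


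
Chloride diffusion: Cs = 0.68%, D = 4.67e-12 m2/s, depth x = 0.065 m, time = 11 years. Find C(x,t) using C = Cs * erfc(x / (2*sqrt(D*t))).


t_seconds = 11 * 365.25 * 24 * 3600 = 347133600.0 s
arg = 0.065 / (2 * sqrt(4.67e-12 * 347133600.0))
= 0.8072
erfc(0.8072) = 0.2536
C = 0.68 * 0.2536 = 0.1725%

0.1725


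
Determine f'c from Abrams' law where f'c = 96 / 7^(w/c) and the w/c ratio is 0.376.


f'c = 96 / 7^0.376
= 96 / 2.079
= 46.19 MPa

46.19


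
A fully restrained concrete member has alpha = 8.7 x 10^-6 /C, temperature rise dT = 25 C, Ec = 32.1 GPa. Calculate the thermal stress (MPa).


sigma = alpha * dT * Ec
= 8.7e-6 * 25 * 32.1 * 1000
= 6.982 MPa

6.982


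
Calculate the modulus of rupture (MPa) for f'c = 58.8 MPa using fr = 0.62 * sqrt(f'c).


fr = 0.62 * sqrt(58.8)
= 4.754 MPa

4.754


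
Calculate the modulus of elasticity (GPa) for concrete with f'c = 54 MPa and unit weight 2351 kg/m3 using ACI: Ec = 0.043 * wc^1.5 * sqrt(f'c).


Ec = 0.043 * 2351^1.5 * sqrt(54) / 1000
= 36.02 GPa

36.02


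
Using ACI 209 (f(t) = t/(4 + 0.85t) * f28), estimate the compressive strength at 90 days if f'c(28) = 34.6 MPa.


f(90) = 90 / (4 + 0.85 * 90) * 34.6
= 90 / 80.5 * 34.6
= 38.68 MPa

38.68


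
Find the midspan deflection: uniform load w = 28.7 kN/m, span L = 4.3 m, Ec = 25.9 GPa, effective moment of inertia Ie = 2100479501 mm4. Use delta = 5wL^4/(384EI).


Convert: L = 4.3 m = 4300 mm, Ec = 25.9 GPa = 25900 MPa
delta = 5 * 28.7 * 4300^4 / (384 * 25900 * 2100479501)
= 2.35 mm

2.35


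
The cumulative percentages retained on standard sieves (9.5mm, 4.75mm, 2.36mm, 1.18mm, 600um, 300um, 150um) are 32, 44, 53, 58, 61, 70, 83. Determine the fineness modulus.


FM = sum(cumulative % retained) / 100
= 401 / 100
= 4.01

4.01


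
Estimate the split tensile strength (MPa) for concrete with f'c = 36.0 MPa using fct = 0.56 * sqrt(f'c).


fct = 0.56 * sqrt(36.0)
= 0.56 * 6.0
= 3.36 MPa

3.36


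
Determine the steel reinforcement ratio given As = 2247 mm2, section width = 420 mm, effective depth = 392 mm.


rho = As / (b * d)
= 2247 / (420 * 392)
= 0.0136

0.0136


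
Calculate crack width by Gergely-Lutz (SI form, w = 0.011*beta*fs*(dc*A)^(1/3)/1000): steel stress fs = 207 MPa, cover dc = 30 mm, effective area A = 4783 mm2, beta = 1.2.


w = 0.011 * beta * fs * (dc * A)^(1/3) / 1000
= 0.011 * 1.2 * 207 * (30 * 4783)^(1/3) / 1000
= 0.143 mm

0.143


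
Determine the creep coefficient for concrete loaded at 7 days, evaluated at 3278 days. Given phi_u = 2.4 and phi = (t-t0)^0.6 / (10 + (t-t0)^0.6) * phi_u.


dt = 3278 - 7 = 3271
phi = 3271^0.6 / (10 + 3271^0.6) * 2.4
= 2.227

2.227


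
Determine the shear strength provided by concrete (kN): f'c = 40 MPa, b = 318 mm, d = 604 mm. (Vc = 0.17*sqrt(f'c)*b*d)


Vc = 0.17 * sqrt(40) * 318 * 604 / 1000
= 206.51 kN

206.51


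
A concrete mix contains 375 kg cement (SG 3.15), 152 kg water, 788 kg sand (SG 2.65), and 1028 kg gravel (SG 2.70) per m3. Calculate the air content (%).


Vol cement = 375 / (3.15 * 1000) = 0.119048 m3
Vol water = 152 / 1000 = 0.152 m3
Vol sand = 788 / (2.65 * 1000) = 0.297358 m3
Vol gravel = 1028 / (2.70 * 1000) = 0.380741 m3
Total solid + water volume = 0.949147 m3
Air = (1 - 0.949147) * 100 = 5.09%

5.09


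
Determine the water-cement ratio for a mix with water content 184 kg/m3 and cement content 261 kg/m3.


w/c = water / cement
w/c = 184 / 261 = 0.705

0.705


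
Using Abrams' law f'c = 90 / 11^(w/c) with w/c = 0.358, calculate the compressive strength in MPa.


f'c = 90 / 11^0.358
= 90 / 2.359
= 38.14 MPa

38.14


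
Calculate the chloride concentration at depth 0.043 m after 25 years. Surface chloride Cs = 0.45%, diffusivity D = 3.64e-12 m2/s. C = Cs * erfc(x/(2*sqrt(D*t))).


t_seconds = 25 * 365.25 * 24 * 3600 = 788940000.0 s
arg = 0.043 / (2 * sqrt(3.64e-12 * 788940000.0))
= 0.4012
erfc(0.4012) = 0.5704
C = 0.45 * 0.5704 = 0.2567%

0.2567


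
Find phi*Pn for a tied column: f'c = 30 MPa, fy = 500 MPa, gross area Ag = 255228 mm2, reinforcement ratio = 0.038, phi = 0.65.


Ast = rho * Ag = 0.038 * 255228 = 9698.664 mm2
phi*Pn = 0.65 * 0.80 * (0.85 * 30 * (255228 - 9698.664) + 500 * 9698.664) / 1000
= 5777.37 kN

5777.37


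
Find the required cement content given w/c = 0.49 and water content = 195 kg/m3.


Cement = water / (w/c)
= 195 / 0.49
= 398.0 kg/m3

398.0


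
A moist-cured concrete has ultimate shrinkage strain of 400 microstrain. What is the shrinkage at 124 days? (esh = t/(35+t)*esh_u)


esh(124) = 124 / (35 + 124) * 400
= 124 / 159 * 400
= 311.9 microstrain

311.9


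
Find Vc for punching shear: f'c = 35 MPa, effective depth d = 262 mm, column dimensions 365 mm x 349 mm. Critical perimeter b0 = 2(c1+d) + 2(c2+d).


b0 = 2*(365 + 262) + 2*(349 + 262) = 2476 mm
Vc = 0.33 * sqrt(35) * 2476 * 262 / 1000
= 1266.48 kN

1266.48


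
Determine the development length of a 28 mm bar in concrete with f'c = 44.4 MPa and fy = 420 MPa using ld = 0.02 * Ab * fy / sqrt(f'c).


Ab = pi * 28^2 / 4 = 615.752 mm2
ld = 0.02 * 615.752 * 420 / sqrt(44.4)
= 776.2 mm

776.2


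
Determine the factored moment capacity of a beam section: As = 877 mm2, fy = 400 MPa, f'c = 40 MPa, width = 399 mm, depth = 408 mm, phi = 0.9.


a = As * fy / (0.85 * f'c * b)
= 877 * 400 / (0.85 * 40 * 399)
= 25.8588 mm
Mn = As * fy * (d - a/2) / 10^6
= 138.5908 kN-m
phi*Mn = 0.9 * 138.5908 = 124.73 kN-m

124.73


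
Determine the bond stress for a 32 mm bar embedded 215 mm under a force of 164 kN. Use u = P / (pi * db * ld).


u = P / (pi * db * ld)
= 164 * 1000 / (pi * 32 * 215)
= 7.588 MPa

7.588


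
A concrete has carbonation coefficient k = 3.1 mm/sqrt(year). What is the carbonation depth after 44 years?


depth = k * sqrt(t)
= 3.1 * sqrt(44)
= 20.56 mm

20.56


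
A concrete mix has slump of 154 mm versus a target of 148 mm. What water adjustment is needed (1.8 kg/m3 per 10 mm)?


Difference = 148 - 154 = -6 mm
Water adjustment = -6 * 1.8 / 10 = -1.1 kg/m3

-1.1
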